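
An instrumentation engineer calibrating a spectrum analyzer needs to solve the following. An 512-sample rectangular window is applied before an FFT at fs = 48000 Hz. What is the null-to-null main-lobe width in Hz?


Main lobe width for a rectangular window:
Width = 2 * fs / N
      = 2 * 48000 / 512
      = 96000 / 512
      = 187.5 Hz

187.5 Hz


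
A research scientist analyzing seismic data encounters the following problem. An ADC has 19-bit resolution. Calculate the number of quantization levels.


Number of quantization levels = 2^N
= 2^19
= 524288

524288


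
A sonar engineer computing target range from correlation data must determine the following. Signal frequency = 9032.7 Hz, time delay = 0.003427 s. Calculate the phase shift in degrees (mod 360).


Phase shift from frequency and time delay:
phi = 360 * f * t_delay
    = 360 * 9032.7 * 0.003427
    = 11143.82 degrees
    mod 360 = 343.82 degrees

343.82 degrees


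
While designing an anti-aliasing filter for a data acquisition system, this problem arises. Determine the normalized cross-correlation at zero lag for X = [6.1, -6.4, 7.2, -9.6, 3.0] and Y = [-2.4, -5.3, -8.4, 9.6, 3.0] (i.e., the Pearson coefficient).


Pearson correlation coefficient (population):
r = cov(X,Y) / (std(X) * std(Y))
Mean X = 0.06, Mean Y = -0.7
Cov(X,Y) = -24.83
Std(X) = 6.799294, Std(Y) = 6.373696
r = -0.573

-0.573


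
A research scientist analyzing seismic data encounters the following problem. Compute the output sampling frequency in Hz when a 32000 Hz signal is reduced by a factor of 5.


Decimation reduces the sample rate:
fs_out = fs_in / M
       = 32000 / 5
       = 6400.0 Hz

6400.0 Hz


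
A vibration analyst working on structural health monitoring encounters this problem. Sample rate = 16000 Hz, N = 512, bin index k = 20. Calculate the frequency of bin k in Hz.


Frequency of DFT bin k:
f_k = k * fs / N
    = 20 * 16000 / 512
    = 320000 / 512
    = 625.0 Hz

625.0 Hz


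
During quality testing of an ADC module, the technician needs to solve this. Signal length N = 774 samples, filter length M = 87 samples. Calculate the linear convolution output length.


Linear convolution output length:
L = N + M - 1
  = 774 + 87 - 1
  = 860 samples

860


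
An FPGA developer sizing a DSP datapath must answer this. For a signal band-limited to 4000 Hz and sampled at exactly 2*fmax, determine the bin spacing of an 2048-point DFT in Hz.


Step 1 — Nyquist sampling rate:
fs = 2 * fmax = 2 * 4000 = 8000 Hz

Step 2 — DFT bin spacing:
df = fs / N = 8000 / 2048 = 3.9062 Hz

3.9062 Hz


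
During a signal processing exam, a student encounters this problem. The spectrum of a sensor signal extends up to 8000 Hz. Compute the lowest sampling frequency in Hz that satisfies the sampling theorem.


The Nyquist rate is twice the maximum frequency component.
fs_min = 2 * fmax
      = 2 * 8000
      = 16000 Hz

16000


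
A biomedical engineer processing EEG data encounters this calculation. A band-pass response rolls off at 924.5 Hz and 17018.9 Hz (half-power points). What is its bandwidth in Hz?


Bandwidth is the difference of -3dB frequencies:
BW = f_high - f_low
   = 17018.9 - 924.5
   = 16094.4 Hz

16094.4 Hz


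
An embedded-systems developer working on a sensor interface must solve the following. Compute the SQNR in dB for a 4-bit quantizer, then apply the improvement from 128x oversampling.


Step 1 — baseline SQNR at Nyquist:
SQNR_base = 6.02*N + 1.76
          = 6.02*4 + 1.76
          = 25.84 dB

Step 2 — oversampling processing gain:
G = 10*log10(OSR) = 10*log10(128) = 21.07 dB

Step 3 — total:
SQNR_total = 25.84 + 21.07 = 46.91 dB

Base SQNR = 25.84 dB; oversampled SQNR = 46.91 dB


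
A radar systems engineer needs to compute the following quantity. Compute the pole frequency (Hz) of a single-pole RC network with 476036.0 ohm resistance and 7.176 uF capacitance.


Cutoff frequency of a first-order RC filter:
fc = 1 / (2 * pi * R * C)
C = 7.176 uF = 7.176e-06 F
fc = 1 / (2 * pi * 476036.0 * 7.176e-06)
   = 1 / 21.463576748776
   = 0.046591 Hz

0.046591 Hz


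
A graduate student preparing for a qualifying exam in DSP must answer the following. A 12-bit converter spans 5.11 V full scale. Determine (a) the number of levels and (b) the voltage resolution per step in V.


Step 1 — number of quantization levels:
L = 2^N = 2^12 = 4096

Step 2 — LSB step size:
delta = Vfs / L
      = 5.11 / 4096
      = 0.00124756 V

Levels = 4096; step size = 0.00124756 V


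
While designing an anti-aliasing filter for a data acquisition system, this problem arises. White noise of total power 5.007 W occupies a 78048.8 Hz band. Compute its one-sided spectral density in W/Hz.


Power spectral density:
PSD = P / BW
    = 5.007 / 78048.8
    = 6.415e-05 W/Hz

6.415e-05 W/Hz


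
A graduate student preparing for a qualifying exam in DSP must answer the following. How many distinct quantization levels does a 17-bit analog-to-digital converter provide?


Number of quantization levels = 2^N
= 2^17
= 131072

131072


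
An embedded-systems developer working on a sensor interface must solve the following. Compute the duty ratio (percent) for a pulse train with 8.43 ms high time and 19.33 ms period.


Duty cycle as a percentage:
DC = (t_on / T) * 100
   = (8.43 / 19.33) * 100
   = 0.43611 * 100
   = 43.61 %

43.61 %


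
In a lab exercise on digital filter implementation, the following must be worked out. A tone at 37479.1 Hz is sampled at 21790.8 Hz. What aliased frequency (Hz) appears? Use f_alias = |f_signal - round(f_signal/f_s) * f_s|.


Compute the nearest integer multiple of fs to the signal:
n = round(37479.1 / 21790.8) = 2
f_alias = |37479.1 - 2 * 21790.8|
        = |37479.1 - 43581.6|
        = 6102.5 Hz

6102.5


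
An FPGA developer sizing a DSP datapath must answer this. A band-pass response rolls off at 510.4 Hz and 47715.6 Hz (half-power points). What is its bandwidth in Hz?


Bandwidth is the difference of -3dB frequencies:
BW = f_high - f_low
   = 47715.6 - 510.4
   = 47205.2 Hz

47205.2 Hz


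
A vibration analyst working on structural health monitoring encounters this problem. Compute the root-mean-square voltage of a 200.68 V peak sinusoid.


RMS voltage for a sinusoidal waveform:
V_rms = V_peak / sqrt(2)
      = 200.68 / 1.414214
      = 141.902 V

141.902 V


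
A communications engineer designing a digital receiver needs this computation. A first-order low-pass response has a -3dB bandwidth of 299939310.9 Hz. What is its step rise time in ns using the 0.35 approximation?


Rise time from bandwidth relationship:
tr = 0.35 / BW
   = 0.35 / 299939310.9
   = 1.166902728e-09 s
   = 1.1669 ns

1.1669 ns


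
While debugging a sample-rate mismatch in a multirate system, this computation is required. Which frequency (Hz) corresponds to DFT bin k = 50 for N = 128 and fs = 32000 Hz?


Frequency of DFT bin k:
f_k = k * fs / N
    = 50 * 32000 / 128
    = 1600000 / 128
    = 12500.0 Hz

12500.0 Hz


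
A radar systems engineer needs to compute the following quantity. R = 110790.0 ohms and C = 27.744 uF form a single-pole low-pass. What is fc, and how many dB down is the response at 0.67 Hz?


Step 1 — cutoff frequency:
fc = 1 / (2*pi*R*C)
C = 27.744 uF = 2.7744e-05 F
fc = 1 / (2*pi*110790.0*2.7744e-05)
   = 0.0517786 Hz

Step 2 — magnitude at f = 0.67 Hz:
|H(f)| = 1 / sqrt(1 + (f/fc)^2)
f/fc = 0.67 / 0.0517786 = 12.939709
|H| = 1 / sqrt(1 + 167.436069) = 0.0770517
|H|_dB = 20*log10(0.0770517) = -22.26 dB

fc = 0.0517786 Hz; |H(0.67 Hz)| = -22.26 dB


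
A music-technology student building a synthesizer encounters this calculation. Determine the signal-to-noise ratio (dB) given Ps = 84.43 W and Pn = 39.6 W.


SNR in decibels:
SNR = 10 * log10(Ps / Pn)
    = 10 * log10(84.43 / 39.6)
    = 10 * log10(2.1321)
    = 10 * 0.3288
    = 3.29 dB

3.29 dB


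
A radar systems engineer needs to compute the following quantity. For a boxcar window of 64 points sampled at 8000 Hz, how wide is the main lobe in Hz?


Main lobe width for a rectangular window:
Width = 2 * fs / N
      = 2 * 8000 / 64
      = 16000 / 64
      = 250.0 Hz

250.0 Hz


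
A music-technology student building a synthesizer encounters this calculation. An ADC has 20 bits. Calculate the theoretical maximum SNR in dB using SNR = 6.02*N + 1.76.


Theoretical SNR for a full-scale sinusoid:
SNR = 6.02 * N + 1.76
    = 6.02 * 20 + 1.76
    = 120.4 + 1.76
    = 122.16 dB

122.16 dB


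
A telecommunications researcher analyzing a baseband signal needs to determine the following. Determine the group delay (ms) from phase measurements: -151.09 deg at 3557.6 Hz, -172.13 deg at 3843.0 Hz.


Group delay from phase difference:
tau = -d(phi)/d(omega)
d(phi) = -21.04 deg = -0.367217 rad
d(omega) = 2*pi*(3843.0 - 3557.6) = 1793.2211 rad/s
tau = -(-0.367217) / 1793.2211
    = 0.2048 ms

0.2048 ms


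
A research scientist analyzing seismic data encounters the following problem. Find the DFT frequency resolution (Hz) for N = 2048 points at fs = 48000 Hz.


DFT frequency resolution:
df = fs / N
   = 48000 / 2048
   = 23.4375 Hz

23.4375 Hz


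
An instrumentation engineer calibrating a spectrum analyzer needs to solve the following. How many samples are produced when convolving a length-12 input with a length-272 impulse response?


Linear convolution output length:
L = N + M - 1
  = 12 + 272 - 1
  = 283 samples

283


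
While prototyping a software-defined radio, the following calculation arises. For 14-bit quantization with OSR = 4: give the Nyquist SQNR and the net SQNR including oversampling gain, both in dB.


Step 1 — baseline SQNR at Nyquist:
SQNR_base = 6.02*N + 1.76
          = 6.02*14 + 1.76
          = 86.04 dB

Step 2 — oversampling processing gain:
G = 10*log10(OSR) = 10*log10(4) = 6.02 dB

Step 3 — total:
SQNR_total = 86.04 + 6.02 = 92.06 dB

Base SQNR = 86.04 dB; oversampled SQNR = 92.06 dB


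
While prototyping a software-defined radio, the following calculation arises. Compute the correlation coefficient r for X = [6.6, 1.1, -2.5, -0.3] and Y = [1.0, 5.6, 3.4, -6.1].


Pearson correlation coefficient (population):
r = cov(X,Y) / (std(X) * std(Y))
Mean X = 1.225, Mean Y = 0.975
Cov(X,Y) = 0.328125
Std(X) = 3.358106, Std(Y) = 4.396803
r = 0.0222

0.0222


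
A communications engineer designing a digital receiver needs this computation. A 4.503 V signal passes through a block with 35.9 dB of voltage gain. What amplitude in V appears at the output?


Output voltage from dB gain:
V_out = V_in * 10^(gain_dB / 20)
      = 4.503 * 10^(35.9 / 20)
      = 4.503 * 62.373484
      = 280.8678 V

280.8678 V


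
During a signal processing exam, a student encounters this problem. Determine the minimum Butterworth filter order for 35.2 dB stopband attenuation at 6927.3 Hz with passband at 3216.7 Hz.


Butterworth filter order formula:
n = log10(10^(A/10) - 1) / (2 * log10(f_stop/f_pass))
10^(35.2/10) - 1 = 3310.3112
f_stop/f_pass = 6927.3 / 3216.7 = 2.1535
n = 5.2827 -> ceil = 6

6


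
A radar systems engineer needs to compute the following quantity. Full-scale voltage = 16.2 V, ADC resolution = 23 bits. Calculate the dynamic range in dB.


Dynamic range from full-scale to LSB:
V_min = V_max / 2^bits = 16.2 / 2^23
DR = 20 * log10(V_max / V_min)
   = 20 * log10(2^23)
   = 20 * 23 * log10(2)
   = 138.47 dB

138.47 dB


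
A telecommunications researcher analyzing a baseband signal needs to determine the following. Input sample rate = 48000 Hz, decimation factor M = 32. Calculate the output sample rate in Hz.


Decimation reduces the sample rate:
fs_out = fs_in / M
       = 48000 / 32
       = 1500.0 Hz

1500.0 Hz


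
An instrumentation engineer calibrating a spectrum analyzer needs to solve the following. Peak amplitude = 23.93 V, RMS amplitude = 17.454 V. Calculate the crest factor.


Crest factor is the ratio of peak to RMS:
CF = V_peak / V_rms
   = 23.93 / 17.454
   = 1.371

1.371


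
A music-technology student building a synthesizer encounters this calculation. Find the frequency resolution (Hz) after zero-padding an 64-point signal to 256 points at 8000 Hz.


Frequency resolution after zero-padding:
N_padded = 64 * 4 = 256
df = fs / N_padded
   = 8000 / 256
   = 31.25 Hz

31.25 Hz


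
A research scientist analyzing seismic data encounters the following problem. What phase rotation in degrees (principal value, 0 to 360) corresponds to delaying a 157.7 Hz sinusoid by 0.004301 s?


Phase shift from frequency and time delay:
phi = 360 * f * t_delay
    = 360 * 157.7 * 0.004301
    = 244.18 degrees
    mod 360 = 244.18 degrees

244.18 degrees


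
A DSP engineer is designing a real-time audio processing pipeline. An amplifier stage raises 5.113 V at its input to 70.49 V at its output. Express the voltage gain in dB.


Voltage gain in dB:
G = 20 * log10(Vout / Vin)
  = 20 * log10(70.49 / 5.113)
  = 20 * log10(13.786427)
  = 20 * 1.139452
  = 22.79 dB

22.79 dB


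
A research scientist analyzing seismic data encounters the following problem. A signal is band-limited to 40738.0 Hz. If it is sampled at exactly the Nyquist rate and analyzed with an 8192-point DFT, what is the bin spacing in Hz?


Step 1 — Nyquist sampling rate:
fs = 2 * fmax = 2 * 40738.0 = 81476.0 Hz

Step 2 — DFT bin spacing:
df = fs / N = 81476.0 / 8192 = 9.9458 Hz

9.9458 Hz


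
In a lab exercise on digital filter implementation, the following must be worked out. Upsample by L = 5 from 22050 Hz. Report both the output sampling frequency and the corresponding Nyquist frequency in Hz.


Step 1 — output sample rate after interpolation by L:
fs_out = L * fs_in = 5 * 22050 = 110250 Hz

Step 2 — Nyquist frequency of the output stream:
f_Nyq = fs_out / 2 = 110250 / 2 = 55125.0 Hz

fs_out = 110250 Hz; f_Nyquist = 55125.0 Hz


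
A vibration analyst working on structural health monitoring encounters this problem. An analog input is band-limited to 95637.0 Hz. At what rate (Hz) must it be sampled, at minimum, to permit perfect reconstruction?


The Nyquist rate is twice the maximum frequency component.
fs_min = 2 * fmax
      = 2 * 95637.0
      = 191274.0 Hz

191274.0


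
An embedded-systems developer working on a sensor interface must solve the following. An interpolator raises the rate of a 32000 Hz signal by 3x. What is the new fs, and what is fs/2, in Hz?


Step 1 — output sample rate after interpolation by L:
fs_out = L * fs_in = 3 * 32000 = 96000 Hz

Step 2 — Nyquist frequency of the output stream:
f_Nyq = fs_out / 2 = 96000 / 2 = 48000.0 Hz

fs_out = 96000 Hz; f_Nyquist = 48000.0 Hz


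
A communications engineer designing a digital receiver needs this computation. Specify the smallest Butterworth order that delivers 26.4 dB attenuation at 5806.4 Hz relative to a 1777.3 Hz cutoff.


Butterworth filter order formula:
n = log10(10^(A/10) - 1) / (2 * log10(f_stop/f_pass))
10^(26.4/10) - 1 = 435.5158
f_stop/f_pass = 5806.4 / 1777.3 = 3.267
n = 2.5664 -> ceil = 3

3


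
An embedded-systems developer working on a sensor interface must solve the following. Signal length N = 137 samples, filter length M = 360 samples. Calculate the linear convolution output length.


Linear convolution output length:
L = N + M - 1
  = 137 + 360 - 1
  = 496 samples

496


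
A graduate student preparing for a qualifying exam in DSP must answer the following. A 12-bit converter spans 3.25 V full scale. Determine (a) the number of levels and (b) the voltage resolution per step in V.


Step 1 — number of quantization levels:
L = 2^N = 2^12 = 4096

Step 2 — LSB step size:
delta = Vfs / L
      = 3.25 / 4096
      = 0.00079346 V

Levels = 4096; step size = 0.00079346 V


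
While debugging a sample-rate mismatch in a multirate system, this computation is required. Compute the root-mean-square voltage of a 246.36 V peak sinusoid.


RMS voltage for a sinusoidal waveform:
V_rms = V_peak / sqrt(2)
      = 246.36 / 1.414214
      = 174.203 V

174.203 V


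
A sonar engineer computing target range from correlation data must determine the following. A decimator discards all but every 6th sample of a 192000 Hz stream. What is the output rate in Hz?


Decimation reduces the sample rate:
fs_out = fs_in / M
       = 192000 / 6
       = 32000.0 Hz

32000.0 Hz


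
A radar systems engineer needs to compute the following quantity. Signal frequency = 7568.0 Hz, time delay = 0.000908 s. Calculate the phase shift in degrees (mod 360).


Phase shift from frequency and time delay:
phi = 360 * f * t_delay
    = 360 * 7568.0 * 0.000908
    = 2473.83 degrees
    mod 360 = 313.83 degrees

313.83 degrees


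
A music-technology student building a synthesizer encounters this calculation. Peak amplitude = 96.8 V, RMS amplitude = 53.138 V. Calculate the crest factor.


Crest factor is the ratio of peak to RMS:
CF = V_peak / V_rms
   = 96.8 / 53.138
   = 1.8217

1.8217


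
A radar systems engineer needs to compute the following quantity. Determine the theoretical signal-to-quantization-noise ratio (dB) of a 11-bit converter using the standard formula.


Theoretical SNR for a full-scale sinusoid:
SNR = 6.02 * N + 1.76
    = 6.02 * 11 + 1.76
    = 66.22 + 1.76
    = 67.98 dB

67.98 dB


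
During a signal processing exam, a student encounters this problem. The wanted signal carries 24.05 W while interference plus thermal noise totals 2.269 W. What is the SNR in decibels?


SNR in decibels:
SNR = 10 * log10(Ps / Pn)
    = 10 * log10(24.05 / 2.269)
    = 10 * log10(10.5994)
    = 10 * 1.0253
    = 10.25 dB

10.25 dB


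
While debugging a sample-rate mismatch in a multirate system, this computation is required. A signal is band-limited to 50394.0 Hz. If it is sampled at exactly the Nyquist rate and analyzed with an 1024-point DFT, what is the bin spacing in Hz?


Step 1 — Nyquist sampling rate:
fs = 2 * fmax = 2 * 50394.0 = 100788.0 Hz

Step 2 — DFT bin spacing:
df = fs / N = 100788.0 / 1024 = 98.4258 Hz

98.4258 Hz


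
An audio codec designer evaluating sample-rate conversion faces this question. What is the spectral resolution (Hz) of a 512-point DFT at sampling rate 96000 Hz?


DFT frequency resolution:
df = fs / N
   = 96000 / 512
   = 187.5 Hz

187.5 Hz


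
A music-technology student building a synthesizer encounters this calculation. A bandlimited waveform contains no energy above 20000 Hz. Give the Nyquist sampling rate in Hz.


The Nyquist rate is twice the maximum frequency component.
fs_min = 2 * fmax
      = 2 * 20000
      = 40000 Hz

40000


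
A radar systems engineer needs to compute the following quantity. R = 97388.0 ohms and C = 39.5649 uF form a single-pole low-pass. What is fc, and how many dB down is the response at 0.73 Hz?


Step 1 — cutoff frequency:
fc = 1 / (2*pi*R*C)
C = 39.5649 uF = 3.95649e-05 F
fc = 1 / (2*pi*97388.0*3.95649e-05)
   = 0.0413052 Hz

Step 2 — magnitude at f = 0.73 Hz:
|H(f)| = 1 / sqrt(1 + (f/fc)^2)
f/fc = 0.73 / 0.0413052 = 17.67332
|H| = 1 / sqrt(1 + 312.34624) = 0.0564921
|H|_dB = 20*log10(0.0564921) = -24.96 dB

fc = 0.0413052 Hz; |H(0.73 Hz)| = -24.96 dB


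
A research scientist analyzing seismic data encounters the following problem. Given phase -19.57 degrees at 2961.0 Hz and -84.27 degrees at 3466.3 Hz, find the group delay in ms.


Group delay from phase difference:
tau = -d(phi)/d(omega)
d(phi) = -64.7 deg = -1.129228 rad
d(omega) = 2*pi*(3466.3 - 2961.0) = 3174.8935 rad/s
tau = -(-1.129228) / 3174.8935
    = 0.3557 ms

0.3557 ms


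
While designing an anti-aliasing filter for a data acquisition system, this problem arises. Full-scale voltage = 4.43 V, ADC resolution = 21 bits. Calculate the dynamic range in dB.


Dynamic range from full-scale to LSB:
V_min = V_max / 2^bits = 4.43 / 2^21
DR = 20 * log10(V_max / V_min)
   = 20 * log10(2^21)
   = 20 * 21 * log10(2)
   = 126.43 dB

126.43 dB


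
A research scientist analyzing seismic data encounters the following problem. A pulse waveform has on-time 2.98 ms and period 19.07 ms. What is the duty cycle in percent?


Duty cycle as a percentage:
DC = (t_on / T) * 100
   = (2.98 / 19.07) * 100
   = 0.156266 * 100
   = 15.63 %

15.63 %


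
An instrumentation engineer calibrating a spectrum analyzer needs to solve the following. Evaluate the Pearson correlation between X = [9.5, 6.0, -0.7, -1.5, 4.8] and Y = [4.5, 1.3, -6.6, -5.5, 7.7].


Pearson correlation coefficient (population):
r = cov(X,Y) / (std(X) * std(Y))
Mean X = 3.62, Mean Y = 0.28
Cov(X,Y) = 19.0624
Std(X) = 4.159519, Std(Y) = 5.561439
r = 0.824

0.824


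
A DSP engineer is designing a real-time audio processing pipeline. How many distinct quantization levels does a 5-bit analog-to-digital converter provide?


Number of quantization levels = 2^N
= 2^5
= 32

32


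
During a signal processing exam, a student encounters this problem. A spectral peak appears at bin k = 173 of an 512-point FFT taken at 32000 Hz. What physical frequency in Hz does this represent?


Frequency of DFT bin k:
f_k = k * fs / N
    = 173 * 32000 / 512
    = 5536000 / 512
    = 10812.5 Hz

10812.5 Hz


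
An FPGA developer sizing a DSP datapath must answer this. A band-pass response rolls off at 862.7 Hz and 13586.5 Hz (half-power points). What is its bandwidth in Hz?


Bandwidth is the difference of -3dB frequencies:
BW = f_high - f_low
   = 13586.5 - 862.7
   = 12723.8 Hz

12723.8 Hz


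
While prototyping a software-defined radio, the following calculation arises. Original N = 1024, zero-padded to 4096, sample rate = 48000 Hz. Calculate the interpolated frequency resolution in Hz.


Frequency resolution after zero-padding:
N_padded = 1024 * 4 = 4096
df = fs / N_padded
   = 48000 / 4096
   = 11.7188 Hz

11.7188 Hz


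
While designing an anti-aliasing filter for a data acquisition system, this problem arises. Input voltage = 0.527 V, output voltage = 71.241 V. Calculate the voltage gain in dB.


Voltage gain in dB:
G = 20 * log10(Vout / Vin)
  = 20 * log10(71.241 / 0.527)
  = 20 * log10(135.182163)
  = 20 * 2.130919
  = 42.62 dB

42.62 dB


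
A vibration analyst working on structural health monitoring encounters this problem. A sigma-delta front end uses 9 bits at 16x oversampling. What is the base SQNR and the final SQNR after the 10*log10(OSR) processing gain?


Step 1 — baseline SQNR at Nyquist:
SQNR_base = 6.02*N + 1.76
          = 6.02*9 + 1.76
          = 55.94 dB

Step 2 — oversampling processing gain:
G = 10*log10(OSR) = 10*log10(16) = 12.04 dB

Step 3 — total:
SQNR_total = 55.94 + 12.04 = 67.98 dB

Base SQNR = 55.94 dB; oversampled SQNR = 67.98 dB


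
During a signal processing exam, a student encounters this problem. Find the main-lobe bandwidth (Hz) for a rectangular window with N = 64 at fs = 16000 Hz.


Main lobe width for a rectangular window:
Width = 2 * fs / N
      = 2 * 16000 / 64
      = 32000 / 64
      = 500.0 Hz

500.0 Hz


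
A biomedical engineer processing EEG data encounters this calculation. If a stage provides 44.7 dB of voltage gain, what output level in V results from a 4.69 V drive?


Output voltage from dB gain:
V_out = V_in * 10^(gain_dB / 20)
      = 4.69 * 10^(44.7 / 20)
      = 4.69 * 171.790839
      = 805.699 V

805.699 V


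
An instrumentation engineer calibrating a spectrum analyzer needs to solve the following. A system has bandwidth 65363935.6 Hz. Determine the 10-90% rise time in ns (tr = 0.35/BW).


Rise time from bandwidth relationship:
tr = 0.35 / BW
   = 0.35 / 65363935.6
   = 5.354634735e-09 s
   = 5.3546 ns

5.3546 ns


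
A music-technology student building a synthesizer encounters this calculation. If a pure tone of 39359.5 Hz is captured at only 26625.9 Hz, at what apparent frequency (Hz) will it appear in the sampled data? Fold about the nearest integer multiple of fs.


Compute the nearest integer multiple of fs to the signal:
n = round(39359.5 / 26625.9) = 1
f_alias = |39359.5 - 1 * 26625.9|
        = |39359.5 - 26625.9|
        = 12733.6 Hz

12733.6


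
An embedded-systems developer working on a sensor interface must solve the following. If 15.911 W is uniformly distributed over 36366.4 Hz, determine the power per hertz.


Power spectral density:
PSD = P / BW
    = 15.911 / 36366.4
    = 0.00043752 W/Hz

0.00043752 W/Hz


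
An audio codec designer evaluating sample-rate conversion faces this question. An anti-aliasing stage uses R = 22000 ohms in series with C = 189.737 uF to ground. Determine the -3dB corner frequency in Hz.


Cutoff frequency of a first-order RC filter:
fc = 1 / (2 * pi * R * C)
C = 189.737 uF = 0.000189737 F
fc = 1 / (2 * pi * 22000 * 0.000189737)
   = 1 / 26.227360073823
   = 0.038128 Hz

0.038128 Hz


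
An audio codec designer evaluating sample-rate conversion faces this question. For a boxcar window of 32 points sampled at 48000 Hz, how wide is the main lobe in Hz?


Main lobe width for a rectangular window:
Width = 2 * fs / N
      = 2 * 48000 / 32
      = 96000 / 32
      = 3000.0 Hz

3000.0 Hz


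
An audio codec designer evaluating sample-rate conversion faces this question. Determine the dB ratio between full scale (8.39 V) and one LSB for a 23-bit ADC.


Dynamic range from full-scale to LSB:
V_min = V_max / 2^bits = 8.39 / 2^23
DR = 20 * log10(V_max / V_min)
   = 20 * log10(2^23)
   = 20 * 23 * log10(2)
   = 138.47 dB

138.47 dB


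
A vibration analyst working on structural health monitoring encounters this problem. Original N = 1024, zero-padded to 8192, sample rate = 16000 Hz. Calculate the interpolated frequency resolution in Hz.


Frequency resolution after zero-padding:
N_padded = 1024 * 8 = 8192
df = fs / N_padded
   = 16000 / 8192
   = 1.9531 Hz

1.9531 Hz


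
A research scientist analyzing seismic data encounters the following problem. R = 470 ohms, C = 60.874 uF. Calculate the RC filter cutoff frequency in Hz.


Cutoff frequency of a first-order RC filter:
fc = 1 / (2 * pi * R * C)
C = 60.874 uF = 6.0874e-05 F
fc = 1 / (2 * pi * 470 * 6.0874e-05)
   = 1 / 0.17976683252295
   = 5.562761 Hz

5.562761 Hz


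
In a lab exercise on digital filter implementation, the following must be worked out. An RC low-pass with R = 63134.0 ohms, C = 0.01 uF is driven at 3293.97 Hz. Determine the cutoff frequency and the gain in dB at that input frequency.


Step 1 — cutoff frequency:
fc = 1 / (2*pi*R*C)
C = 0.01 uF = 1e-08 F
fc = 1 / (2*pi*63134.0*1e-08)
   = 252.091 Hz

Step 2 — magnitude at f = 3293.97 Hz:
|H(f)| = 1 / sqrt(1 + (f/fc)^2)
f/fc = 3293.97 / 252.091 = 13.066591
|H| = 1 / sqrt(1 + 170.7358) = 0.0763079
|H|_dB = 20*log10(0.0763079) = -22.35 dB

fc = 252.091 Hz; |H(3293.97 Hz)| = -22.35 dB


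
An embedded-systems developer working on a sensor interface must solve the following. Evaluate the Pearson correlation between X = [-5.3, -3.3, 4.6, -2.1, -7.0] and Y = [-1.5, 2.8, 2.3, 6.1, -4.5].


Pearson correlation coefficient (population):
r = cov(X,Y) / (std(X) * std(Y))
Mean X = -2.62, Mean Y = 1.04
Cov(X,Y) = 8.3208
Std(X) = 3.980653, Std(Y) = 3.672383
r = 0.5692

0.5692


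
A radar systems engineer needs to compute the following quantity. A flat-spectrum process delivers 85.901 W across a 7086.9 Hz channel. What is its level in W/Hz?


Power spectral density:
PSD = P / BW
    = 85.901 / 7086.9
    = 0.0121211 W/Hz

0.0121211 W/Hz


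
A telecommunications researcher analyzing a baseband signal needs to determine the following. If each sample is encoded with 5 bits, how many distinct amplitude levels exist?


Number of quantization levels = 2^N
= 2^5
= 32

32


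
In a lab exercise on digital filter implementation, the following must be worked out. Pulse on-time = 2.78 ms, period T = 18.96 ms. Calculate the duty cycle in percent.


Duty cycle as a percentage:
DC = (t_on / T) * 100
   = (2.78 / 18.96) * 100
   = 0.146624 * 100
   = 14.66 %

14.66 %


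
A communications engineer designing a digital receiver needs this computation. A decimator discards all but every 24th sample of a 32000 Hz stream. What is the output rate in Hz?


Decimation reduces the sample rate:
fs_out = fs_in / M
       = 32000 / 24
       = 1333.3333 Hz

1333.3333 Hz


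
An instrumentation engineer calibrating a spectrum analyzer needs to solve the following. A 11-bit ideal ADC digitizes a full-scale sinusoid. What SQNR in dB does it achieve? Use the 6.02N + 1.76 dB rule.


Theoretical SNR for a full-scale sinusoid:
SNR = 6.02 * N + 1.76
    = 6.02 * 11 + 1.76
    = 66.22 + 1.76
    = 67.98 dB

67.98 dB


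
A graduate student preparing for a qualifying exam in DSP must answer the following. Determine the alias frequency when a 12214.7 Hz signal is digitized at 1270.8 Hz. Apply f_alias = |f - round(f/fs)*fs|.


Compute the nearest integer multiple of fs to the signal:
n = round(12214.7 / 1270.8) = 10
f_alias = |12214.7 - 10 * 1270.8|
        = |12214.7 - 12708.0|
        = 493.3 Hz

493.3


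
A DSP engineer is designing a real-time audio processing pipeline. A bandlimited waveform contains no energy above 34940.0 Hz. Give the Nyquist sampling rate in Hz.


The Nyquist rate is twice the maximum frequency component.
fs_min = 2 * fmax
      = 2 * 34940.0
      = 69880.0 Hz

69880.0


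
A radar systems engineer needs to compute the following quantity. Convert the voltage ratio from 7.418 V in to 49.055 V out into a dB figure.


Voltage gain in dB:
G = 20 * log10(Vout / Vin)
  = 20 * log10(49.055 / 7.418)
  = 20 * log10(6.612968)
  = 20 * 0.820396
  = 16.41 dB

16.41 dB


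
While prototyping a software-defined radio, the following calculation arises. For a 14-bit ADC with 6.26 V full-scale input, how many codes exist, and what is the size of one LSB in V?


Step 1 — number of quantization levels:
L = 2^N = 2^14 = 16384

Step 2 — LSB step size:
delta = Vfs / L
      = 6.26 / 16384
      = 0.00038208 V

Levels = 16384; step size = 0.00038208 V


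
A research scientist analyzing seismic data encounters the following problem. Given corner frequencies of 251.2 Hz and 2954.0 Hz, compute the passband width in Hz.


Bandwidth is the difference of -3dB frequencies:
BW = f_high - f_low
   = 2954.0 - 251.2
   = 2702.8 Hz

2702.8 Hz


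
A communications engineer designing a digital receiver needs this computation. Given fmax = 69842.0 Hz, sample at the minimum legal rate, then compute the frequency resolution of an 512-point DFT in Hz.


Step 1 — Nyquist sampling rate:
fs = 2 * fmax = 2 * 69842.0 = 139684.0 Hz

Step 2 — DFT bin spacing:
df = fs / N = 139684.0 / 512 = 272.8203 Hz

272.8203 Hz


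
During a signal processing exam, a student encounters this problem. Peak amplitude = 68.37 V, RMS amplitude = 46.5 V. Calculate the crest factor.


Crest factor is the ratio of peak to RMS:
CF = V_peak / V_rms
   = 68.37 / 46.5
   = 1.4703

1.4703


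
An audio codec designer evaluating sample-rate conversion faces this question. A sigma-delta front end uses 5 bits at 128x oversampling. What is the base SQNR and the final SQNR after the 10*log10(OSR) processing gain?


Step 1 — baseline SQNR at Nyquist:
SQNR_base = 6.02*N + 1.76
          = 6.02*5 + 1.76
          = 31.86 dB

Step 2 — oversampling processing gain:
G = 10*log10(OSR) = 10*log10(128) = 21.07 dB

Step 3 — total:
SQNR_total = 31.86 + 21.07 = 52.93 dB

Base SQNR = 31.86 dB; oversampled SQNR = 52.93 dB


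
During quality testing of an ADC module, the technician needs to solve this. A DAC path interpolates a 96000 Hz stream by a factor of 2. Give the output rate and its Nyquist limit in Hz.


Step 1 — output sample rate after interpolation by L:
fs_out = L * fs_in = 2 * 96000 = 192000 Hz

Step 2 — Nyquist frequency of the output stream:
f_Nyq = fs_out / 2 = 192000 / 2 = 96000.0 Hz

fs_out = 192000 Hz; f_Nyquist = 96000.0 Hz


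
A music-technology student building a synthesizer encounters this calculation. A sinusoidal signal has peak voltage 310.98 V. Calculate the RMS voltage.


RMS voltage for a sinusoidal waveform:
V_rms = V_peak / sqrt(2)
      = 310.98 / 1.414214
      = 219.896 V

219.896 V


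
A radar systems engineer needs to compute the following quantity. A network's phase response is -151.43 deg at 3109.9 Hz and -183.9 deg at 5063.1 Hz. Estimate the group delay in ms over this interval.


Group delay from phase difference:
tau = -d(phi)/d(omega)
d(phi) = -32.47 deg = -0.566708 rad
d(omega) = 2*pi*(5063.1 - 3109.9) = 12272.3175 rad/s
tau = -(-0.566708) / 12272.3175
    = 0.0462 ms

0.0462 ms


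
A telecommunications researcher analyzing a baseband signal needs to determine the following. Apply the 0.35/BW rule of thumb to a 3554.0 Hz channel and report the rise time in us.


Rise time from bandwidth relationship:
tr = 0.35 / BW
   = 0.35 / 3554.0
   = 9.848058526e-05 s
   = 98.4806 us

98.4806 us


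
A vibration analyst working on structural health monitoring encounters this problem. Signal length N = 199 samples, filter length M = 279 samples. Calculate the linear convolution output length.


Linear convolution output length:
L = N + M - 1
  = 199 + 279 - 1
  = 477 samples

477


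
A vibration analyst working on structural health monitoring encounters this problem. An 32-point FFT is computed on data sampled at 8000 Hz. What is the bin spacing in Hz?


DFT frequency resolution:
df = fs / N
   = 8000 / 32
   = 250.0 Hz

250.0 Hz


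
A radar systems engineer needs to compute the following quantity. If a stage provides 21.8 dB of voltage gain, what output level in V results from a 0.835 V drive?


Output voltage from dB gain:
V_out = V_in * 10^(gain_dB / 20)
      = 0.835 * 10^(21.8 / 20)
      = 0.835 * 12.302688
      = 10.2727 V

10.2727 V


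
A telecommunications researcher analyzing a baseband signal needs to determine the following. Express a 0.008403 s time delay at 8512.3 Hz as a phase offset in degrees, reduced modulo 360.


Phase shift from frequency and time delay:
phi = 360 * f * t_delay
    = 360 * 8512.3 * 0.008403
    = 25750.39 degrees
    mod 360 = 190.39 degrees

190.39 degrees


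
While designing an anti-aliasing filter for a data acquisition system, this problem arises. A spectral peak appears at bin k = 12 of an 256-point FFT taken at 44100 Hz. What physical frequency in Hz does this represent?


Frequency of DFT bin k:
f_k = k * fs / N
    = 12 * 44100 / 256
    = 529200 / 256
    = 2067.188 Hz

2067.188 Hz


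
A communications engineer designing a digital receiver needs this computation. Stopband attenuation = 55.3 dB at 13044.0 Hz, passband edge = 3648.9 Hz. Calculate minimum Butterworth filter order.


Butterworth filter order formula:
n = log10(10^(A/10) - 1) / (2 * log10(f_stop/f_pass))
10^(55.3/10) - 1 = 338843.1561
f_stop/f_pass = 13044.0 / 3648.9 = 3.5748
n = 4.9978 -> ceil = 5

5


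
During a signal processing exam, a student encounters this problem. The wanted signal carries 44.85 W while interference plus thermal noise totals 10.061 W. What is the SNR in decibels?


SNR in decibels:
SNR = 10 * log10(Ps / Pn)
    = 10 * log10(44.85 / 10.061)
    = 10 * log10(4.4578)
    = 10 * 0.6491
    = 6.49 dB

6.49 dB


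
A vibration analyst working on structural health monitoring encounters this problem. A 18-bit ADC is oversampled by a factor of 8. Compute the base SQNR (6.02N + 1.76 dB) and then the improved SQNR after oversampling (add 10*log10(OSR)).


Step 1 — baseline SQNR at Nyquist:
SQNR_base = 6.02*N + 1.76
          = 6.02*18 + 1.76
          = 110.12 dB

Step 2 — oversampling processing gain:
G = 10*log10(OSR) = 10*log10(8) = 9.03 dB

Step 3 — total:
SQNR_total = 110.12 + 9.03 = 119.15 dB

Base SQNR = 110.12 dB; oversampled SQNR = 119.15 dB


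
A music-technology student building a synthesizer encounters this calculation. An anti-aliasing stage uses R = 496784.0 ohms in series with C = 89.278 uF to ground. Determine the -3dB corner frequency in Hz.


Cutoff frequency of a first-order RC filter:
fc = 1 / (2 * pi * R * C)
C = 89.278 uF = 8.9278e-05 F
fc = 1 / (2 * pi * 496784.0 * 8.9278e-05)
   = 1 / 278.67109302657
   = 0.003588 Hz

0.003588 Hz


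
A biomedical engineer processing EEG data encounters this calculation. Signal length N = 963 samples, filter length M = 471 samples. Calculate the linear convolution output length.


Linear convolution output length:
L = N + M - 1
  = 963 + 471 - 1
  = 1433 samples

1433


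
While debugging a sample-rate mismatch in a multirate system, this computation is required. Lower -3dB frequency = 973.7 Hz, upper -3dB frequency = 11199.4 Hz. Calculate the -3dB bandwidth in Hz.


Bandwidth is the difference of -3dB frequencies:
BW = f_high - f_low
   = 11199.4 - 973.7
   = 10225.7 Hz

10225.7 Hz


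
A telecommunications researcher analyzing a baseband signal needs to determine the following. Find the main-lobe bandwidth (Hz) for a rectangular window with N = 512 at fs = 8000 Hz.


Main lobe width for a rectangular window:
Width = 2 * fs / N
      = 2 * 8000 / 512
      = 16000 / 512
      = 31.25 Hz

31.25 Hz


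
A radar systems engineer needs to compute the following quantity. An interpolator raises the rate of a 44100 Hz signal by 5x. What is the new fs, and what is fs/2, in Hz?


Step 1 — output sample rate after interpolation by L:
fs_out = L * fs_in = 5 * 44100 = 220500 Hz

Step 2 — Nyquist frequency of the output stream:
f_Nyq = fs_out / 2 = 220500 / 2 = 110250.0 Hz

fs_out = 220500 Hz; f_Nyquist = 110250.0 Hz


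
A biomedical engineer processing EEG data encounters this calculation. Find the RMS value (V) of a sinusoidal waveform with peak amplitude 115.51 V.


RMS voltage for a sinusoidal waveform:
V_rms = V_peak / sqrt(2)
      = 115.51 / 1.414214
      = 81.678 V

81.678 V


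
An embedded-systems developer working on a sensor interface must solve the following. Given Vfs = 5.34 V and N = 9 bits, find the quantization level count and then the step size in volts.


Step 1 — number of quantization levels:
L = 2^N = 2^9 = 512

Step 2 — LSB step size:
delta = Vfs / L
      = 5.34 / 512
      = 0.01042969 V

Levels = 512; step size = 0.01042969 V


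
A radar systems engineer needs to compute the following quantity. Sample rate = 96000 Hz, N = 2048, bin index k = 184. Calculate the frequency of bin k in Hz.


Frequency of DFT bin k:
f_k = k * fs / N
    = 184 * 96000 / 2048
    = 17664000 / 2048
    = 8625.0 Hz

8625.0 Hz


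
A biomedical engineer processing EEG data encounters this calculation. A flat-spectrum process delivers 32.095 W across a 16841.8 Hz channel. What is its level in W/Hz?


Power spectral density:
PSD = P / BW
    = 32.095 / 16841.8
    = 0.00190568 W/Hz

0.00190568 W/Hz


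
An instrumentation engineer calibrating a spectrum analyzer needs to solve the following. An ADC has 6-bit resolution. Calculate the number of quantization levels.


Number of quantization levels = 2^N
= 2^6
= 64

64


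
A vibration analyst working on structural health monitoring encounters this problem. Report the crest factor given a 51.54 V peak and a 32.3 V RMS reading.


Crest factor is the ratio of peak to RMS:
CF = V_peak / V_rms
   = 51.54 / 32.3
   = 1.5957

1.5957


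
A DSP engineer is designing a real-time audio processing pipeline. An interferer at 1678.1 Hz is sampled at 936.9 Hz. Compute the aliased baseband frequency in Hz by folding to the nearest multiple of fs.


Compute the nearest integer multiple of fs to the signal:
n = round(1678.1 / 936.9) = 2
f_alias = |1678.1 - 2 * 936.9|
        = |1678.1 - 1873.8|
        = 195.7 Hz

195.7


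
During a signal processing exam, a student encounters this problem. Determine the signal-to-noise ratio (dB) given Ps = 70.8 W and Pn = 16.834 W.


SNR in decibels:
SNR = 10 * log10(Ps / Pn)
    = 10 * log10(70.8 / 16.834)
    = 10 * log10(4.2058)
    = 10 * 0.6238
    = 6.24 dB

6.24 dB
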